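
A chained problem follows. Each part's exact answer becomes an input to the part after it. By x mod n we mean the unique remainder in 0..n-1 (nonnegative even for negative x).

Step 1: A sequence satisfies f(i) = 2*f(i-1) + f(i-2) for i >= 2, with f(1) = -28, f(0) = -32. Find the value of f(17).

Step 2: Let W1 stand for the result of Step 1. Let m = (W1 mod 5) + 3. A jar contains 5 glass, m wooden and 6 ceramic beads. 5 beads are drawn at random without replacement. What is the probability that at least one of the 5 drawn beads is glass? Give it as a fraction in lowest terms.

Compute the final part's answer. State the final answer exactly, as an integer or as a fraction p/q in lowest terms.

Step 1: f(2) = 2*(-28) + 1*(-32) = -88; iterating: f(2)=-88, f(3)=-204, f(4)=-496, f(5)=-1196, f(6)=-2888, f(7)=-6972, f(8)=-16832, f(9)=-40636, f(10)=-98104, f(11)=-236844, f(12)=-571792, f(13)=-1380428, f(14)=-3332648, f(15)=-8045724, f(16)=-19424096, f(17)=-46893916; answer -46893916
Step 2: W1 = -46893916; m = 7; total draws C(18,5) = 8568; complement C(13,5) = 1287; favorable 8568 - 1287 = 7281; P = 809/952; answer 809/952

809/952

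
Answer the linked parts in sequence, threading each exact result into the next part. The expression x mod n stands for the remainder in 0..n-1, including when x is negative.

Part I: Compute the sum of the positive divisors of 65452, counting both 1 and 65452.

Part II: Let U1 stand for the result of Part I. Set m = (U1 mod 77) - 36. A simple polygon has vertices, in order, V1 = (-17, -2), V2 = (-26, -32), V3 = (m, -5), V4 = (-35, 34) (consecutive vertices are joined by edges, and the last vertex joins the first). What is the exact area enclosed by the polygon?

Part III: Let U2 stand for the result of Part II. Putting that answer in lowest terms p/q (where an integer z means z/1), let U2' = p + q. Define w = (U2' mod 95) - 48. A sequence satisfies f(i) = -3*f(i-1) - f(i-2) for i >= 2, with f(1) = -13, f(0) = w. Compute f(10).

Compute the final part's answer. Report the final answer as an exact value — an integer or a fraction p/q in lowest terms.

Part I: 65452 = 2^2 * 16363; sigma = (1 + 2 + 4) * (1 + 16363) = 7 * 16364 = 114548; answer 114548
Part II: U1 = 114548; m = 13; cross terms: (-17*-32 - -26*-2)=492, (-26*-5 - 13*-32)=546, (13*34 - -35*-5)=267, (-35*-2 - -17*34)=648; twice the area = |1953| = 1953; area = 1953/2; answer 1953/2
Part III: U2 = 1953/2; threaded value p + q = 1955; w = 7; f(2) = -3*(-13) - 1*(7) = 32; iterating: f(2)=32, f(3)=-83, f(4)=217, f(5)=-568, f(6)=1487, f(7)=-3893, f(8)=10192, f(9)=-26683, f(10)=69857; answer 69857

69857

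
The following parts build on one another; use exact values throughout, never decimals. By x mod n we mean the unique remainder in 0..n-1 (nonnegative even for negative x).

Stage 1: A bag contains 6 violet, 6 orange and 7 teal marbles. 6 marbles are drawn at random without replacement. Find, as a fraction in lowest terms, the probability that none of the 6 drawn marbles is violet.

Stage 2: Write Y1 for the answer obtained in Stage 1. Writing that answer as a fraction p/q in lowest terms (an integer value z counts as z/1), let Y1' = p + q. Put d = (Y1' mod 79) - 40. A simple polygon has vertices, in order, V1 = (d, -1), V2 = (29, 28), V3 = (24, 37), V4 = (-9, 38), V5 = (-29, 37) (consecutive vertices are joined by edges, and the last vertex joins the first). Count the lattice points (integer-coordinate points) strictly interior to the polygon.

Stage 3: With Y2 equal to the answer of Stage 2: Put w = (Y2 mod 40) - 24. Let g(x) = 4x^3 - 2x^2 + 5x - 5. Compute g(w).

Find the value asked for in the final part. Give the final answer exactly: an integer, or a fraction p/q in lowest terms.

-55

Stage 1: total draws C(19,6) = 27132; favorable C(13,6) = 1716; P = 143/2261; answer 143/2261
Stage 2: Y1 = 143/2261; threaded value p + q = 2404; d = -6; cross terms: (-6*28 - 29*-1)=-139, (29*37 - 24*28)=401, (24*38 - -9*37)=1245, (-9*37 - -29*38)=769, (-29*-1 - -6*37)=251; twice the area = |2527| = 2527; area = 2527/2; boundary points = 1 + 1 + 1 + 1 + 1 = 5; strictly interior points = area - boundary/2 + 1 = 1262; answer 1262
Stage 3: Y2 = 1262; w = -2; 4*(-2)^3 - 2*(-2)^2 + 5*(-2)^1 - 5 = (-32) + (-8) + (-10) + (-5) = -55; answer -55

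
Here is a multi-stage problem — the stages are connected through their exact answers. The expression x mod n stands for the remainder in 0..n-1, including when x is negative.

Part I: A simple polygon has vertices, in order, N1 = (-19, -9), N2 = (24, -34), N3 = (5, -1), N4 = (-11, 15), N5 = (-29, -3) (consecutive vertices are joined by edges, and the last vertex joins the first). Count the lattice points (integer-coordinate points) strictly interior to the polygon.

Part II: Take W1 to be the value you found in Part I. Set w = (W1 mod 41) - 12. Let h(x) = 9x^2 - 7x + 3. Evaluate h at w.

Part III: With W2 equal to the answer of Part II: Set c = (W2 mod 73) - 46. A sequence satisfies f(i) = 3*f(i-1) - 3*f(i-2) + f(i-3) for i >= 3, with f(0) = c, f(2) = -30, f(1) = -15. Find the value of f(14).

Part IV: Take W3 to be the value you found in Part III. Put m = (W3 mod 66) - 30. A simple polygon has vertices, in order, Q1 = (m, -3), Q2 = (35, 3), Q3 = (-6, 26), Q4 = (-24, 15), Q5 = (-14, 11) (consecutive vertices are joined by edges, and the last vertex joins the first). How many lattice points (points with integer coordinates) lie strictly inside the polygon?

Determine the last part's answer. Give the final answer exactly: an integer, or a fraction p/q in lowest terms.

769

Part I: cross terms: (-19*-34 - 24*-9)=862, (24*-1 - 5*-34)=146, (5*15 - -11*-1)=64, (-11*-3 - -29*15)=468, (-29*-9 - -19*-3)=204; twice the area = |1744| = 1744; area = 872; boundary points = 1 + 1 + 16 + 18 + 2 = 38; strictly interior points = area - boundary/2 + 1 = 854; answer 854
Part II: W1 = 854; w = 22; 9*(22)^2 - 7*(22)^1 + 3 = (4356) + (-154) + (3) = 4205; answer 4205
Part III: W2 = 4205; c = -2; f(3) = 3*(-30) - 3*(-15) + 1*(-2) = -47; iterating: f(3)=-47, f(4)=-66, f(5)=-87, f(6)=-110, f(7)=-135, f(8)=-162, f(9)=-191, f(10)=-222, f(11)=-255, f(12)=-290, f(13)=-327, f(14)=-366; answer -366
Part IV: W3 = -366; m = 0; cross terms: (0*3 - 35*-3)=105, (35*26 - -6*3)=928, (-6*15 - -24*26)=534, (-24*11 - -14*15)=-54, (-14*-3 - 0*11)=42; twice the area = |1555| = 1555; area = 1555/2; boundary points = 1 + 1 + 1 + 2 + 14 = 19; strictly interior points = area - boundary/2 + 1 = 769; answer 769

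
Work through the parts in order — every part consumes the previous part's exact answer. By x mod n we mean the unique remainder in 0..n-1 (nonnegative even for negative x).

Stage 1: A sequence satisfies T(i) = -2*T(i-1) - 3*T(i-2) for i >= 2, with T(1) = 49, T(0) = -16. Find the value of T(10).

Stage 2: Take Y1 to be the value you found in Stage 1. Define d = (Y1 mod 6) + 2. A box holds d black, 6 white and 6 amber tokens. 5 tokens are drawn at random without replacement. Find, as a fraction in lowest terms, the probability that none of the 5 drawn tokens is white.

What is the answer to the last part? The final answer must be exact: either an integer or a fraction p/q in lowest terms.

Stage 1: T(2) = -2*(49) - 3*(-16) = -50; iterating: T(2)=-50, T(3)=-47, T(4)=244, T(5)=-347, T(6)=-38, T(7)=1117, T(8)=-2120, T(9)=889, T(10)=4582; answer 4582
Stage 2: Y1 = 4582; d = 6; total draws C(18,5) = 8568; favorable C(12,5) = 792; P = 11/119; answer 11/119

11/119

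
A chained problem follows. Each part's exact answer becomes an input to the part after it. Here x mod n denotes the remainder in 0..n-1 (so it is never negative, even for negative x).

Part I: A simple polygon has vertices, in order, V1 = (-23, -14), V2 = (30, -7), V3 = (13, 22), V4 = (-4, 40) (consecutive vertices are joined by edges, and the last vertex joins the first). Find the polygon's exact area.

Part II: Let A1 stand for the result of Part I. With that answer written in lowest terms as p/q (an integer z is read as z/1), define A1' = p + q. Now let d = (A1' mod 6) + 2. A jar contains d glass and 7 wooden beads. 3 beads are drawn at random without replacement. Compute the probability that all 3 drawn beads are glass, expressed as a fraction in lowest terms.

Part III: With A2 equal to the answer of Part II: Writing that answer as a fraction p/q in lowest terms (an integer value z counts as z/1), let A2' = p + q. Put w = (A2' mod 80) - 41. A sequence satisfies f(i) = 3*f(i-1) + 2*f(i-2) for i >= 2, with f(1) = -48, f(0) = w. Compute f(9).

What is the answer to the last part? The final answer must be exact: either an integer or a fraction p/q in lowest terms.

-1073424

Part I: cross terms: (-23*-7 - 30*-14)=581, (30*22 - 13*-7)=751, (13*40 - -4*22)=608, (-4*-14 - -23*40)=976; twice the area = |2916| = 2916; area = 1458; answer 1458
Part II: A1 = 1458; threaded value p + q = 1459; d = 3; total draws C(10,3) = 120; favorable C(3,3) = 1; P = 1/120; answer 1/120
Part III: A2 = 1/120; threaded value p + q = 121; w = 0; f(2) = 3*(-48) + 2*(0) = -144; iterating: f(2)=-144, f(3)=-528, f(4)=-1872, f(5)=-6672, f(6)=-23760, f(7)=-84624, f(8)=-301392, f(9)=-1073424; answer -1073424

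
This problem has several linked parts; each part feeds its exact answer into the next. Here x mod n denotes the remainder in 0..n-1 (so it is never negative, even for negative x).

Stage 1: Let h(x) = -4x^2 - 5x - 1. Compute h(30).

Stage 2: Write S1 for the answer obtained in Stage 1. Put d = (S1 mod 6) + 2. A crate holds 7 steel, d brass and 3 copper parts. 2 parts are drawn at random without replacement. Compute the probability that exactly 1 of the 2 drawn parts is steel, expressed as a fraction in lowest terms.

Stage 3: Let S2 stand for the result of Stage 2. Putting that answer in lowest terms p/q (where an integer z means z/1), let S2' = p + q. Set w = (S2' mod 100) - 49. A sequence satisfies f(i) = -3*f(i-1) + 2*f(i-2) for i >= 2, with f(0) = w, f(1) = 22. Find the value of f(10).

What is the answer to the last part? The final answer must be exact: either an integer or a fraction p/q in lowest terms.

-3809630

Stage 1: -4*(30)^2 - 5*(30)^1 - 1 = (-3600) + (-150) + (-1) = -3751; answer -3751
Stage 2: S1 = -3751; d = 7; total draws C(17,2) = 136; favorable C(7,1)*C(10,1) = 70; P = 35/68; answer 35/68
Stage 3: S2 = 35/68; threaded value p + q = 103; w = -46; f(2) = -3*(22) + 2*(-46) = -158; iterating: f(2)=-158, f(3)=518, f(4)=-1870, f(5)=6646, f(6)=-23678, f(7)=84326, f(8)=-300334, f(9)=1069654, f(10)=-3809630; answer -3809630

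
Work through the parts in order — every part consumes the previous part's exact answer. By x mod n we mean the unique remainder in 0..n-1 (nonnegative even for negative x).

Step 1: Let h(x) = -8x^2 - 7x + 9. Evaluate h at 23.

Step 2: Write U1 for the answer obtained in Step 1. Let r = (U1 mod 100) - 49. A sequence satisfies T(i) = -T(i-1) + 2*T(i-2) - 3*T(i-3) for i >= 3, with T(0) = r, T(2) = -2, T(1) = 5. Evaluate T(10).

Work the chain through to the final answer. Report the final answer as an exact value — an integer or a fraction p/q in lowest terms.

Step 1: -8*(23)^2 - 7*(23)^1 + 9 = (-4232) + (-161) + (9) = -4384; answer -4384
Step 2: U1 = -4384; r = -33; T(3) = -1*(-2) + 2*(5) - 3*(-33) = 111; iterating: T(3)=111, T(4)=-130, T(5)=358, T(6)=-951, T(7)=2057, T(8)=-5033, T(9)=12000, T(10)=-28237; answer -28237

-28237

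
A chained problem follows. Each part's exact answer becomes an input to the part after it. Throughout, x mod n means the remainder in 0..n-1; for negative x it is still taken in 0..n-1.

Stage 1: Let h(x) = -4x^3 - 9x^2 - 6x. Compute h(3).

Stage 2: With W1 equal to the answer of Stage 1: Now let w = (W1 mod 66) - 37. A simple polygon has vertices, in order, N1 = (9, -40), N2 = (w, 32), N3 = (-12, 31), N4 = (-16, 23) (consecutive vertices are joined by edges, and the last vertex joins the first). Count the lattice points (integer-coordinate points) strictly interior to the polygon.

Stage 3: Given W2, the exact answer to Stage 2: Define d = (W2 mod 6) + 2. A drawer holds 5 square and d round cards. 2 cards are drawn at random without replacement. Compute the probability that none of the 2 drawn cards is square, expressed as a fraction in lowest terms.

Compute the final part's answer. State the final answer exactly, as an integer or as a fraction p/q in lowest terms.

Stage 1: -4*(3)^3 - 9*(3)^2 - 6*(3)^1 = (-108) + (-81) + (-18) = -207; answer -207
Stage 2: W1 = -207; w = 20; cross terms: (9*32 - 20*-40)=1088, (20*31 - -12*32)=1004, (-12*23 - -16*31)=220, (-16*-40 - 9*23)=433; twice the area = |2745| = 2745; area = 2745/2; boundary points = 1 + 1 + 4 + 1 = 7; strictly interior points = area - boundary/2 + 1 = 1370; answer 1370
Stage 3: W2 = 1370; d = 4; total draws C(9,2) = 36; favorable C(4,2) = 6; P = 1/6; answer 1/6

1/6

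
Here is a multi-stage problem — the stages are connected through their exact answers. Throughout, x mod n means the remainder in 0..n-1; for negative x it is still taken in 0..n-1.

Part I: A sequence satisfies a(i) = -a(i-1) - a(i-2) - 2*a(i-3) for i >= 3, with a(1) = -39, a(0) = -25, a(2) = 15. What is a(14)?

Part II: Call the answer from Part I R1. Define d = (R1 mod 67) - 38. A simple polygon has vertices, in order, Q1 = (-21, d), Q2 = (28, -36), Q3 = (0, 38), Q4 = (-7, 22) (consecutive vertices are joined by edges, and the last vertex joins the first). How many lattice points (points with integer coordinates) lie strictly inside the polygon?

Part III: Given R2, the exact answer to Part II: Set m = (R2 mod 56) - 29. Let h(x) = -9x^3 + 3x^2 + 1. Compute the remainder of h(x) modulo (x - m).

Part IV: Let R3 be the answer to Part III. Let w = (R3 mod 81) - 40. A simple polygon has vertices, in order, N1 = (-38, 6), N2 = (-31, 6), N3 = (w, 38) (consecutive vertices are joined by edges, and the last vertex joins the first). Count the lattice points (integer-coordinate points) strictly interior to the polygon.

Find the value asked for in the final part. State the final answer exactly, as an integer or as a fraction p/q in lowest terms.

108

Part I: a(3) = -1*(15) - 1*(-39) - 2*(-25) = 74; iterating: a(3)=74, a(4)=-11, a(5)=-93, a(6)=-44, a(7)=159, a(8)=71, a(9)=-142, a(10)=-247, a(11)=247, a(12)=284, a(13)=-37, a(14)=-741; answer -741
Part II: R1 = -741; d = 25; cross terms: (-21*-36 - 28*25)=56, (28*38 - 0*-36)=1064, (0*22 - -7*38)=266, (-7*25 - -21*22)=287; twice the area = |1673| = 1673; area = 1673/2; boundary points = 1 + 2 + 1 + 1 = 5; strictly interior points = area - boundary/2 + 1 = 835; answer 835
Part III: R2 = 835; m = 22; remainder = value at the root: -9*(22)^3 + 3*(22)^2 + 1 = (-95832) + (1452) + (1) = -94379; answer -94379
Part IV: R3 = -94379; w = 27; cross terms: (-38*6 - -31*6)=-42, (-31*38 - 27*6)=-1340, (27*6 - -38*38)=1606; twice the area = |224| = 224; area = 112; boundary points = 7 + 2 + 1 = 10; strictly interior points = area - boundary/2 + 1 = 108; answer 108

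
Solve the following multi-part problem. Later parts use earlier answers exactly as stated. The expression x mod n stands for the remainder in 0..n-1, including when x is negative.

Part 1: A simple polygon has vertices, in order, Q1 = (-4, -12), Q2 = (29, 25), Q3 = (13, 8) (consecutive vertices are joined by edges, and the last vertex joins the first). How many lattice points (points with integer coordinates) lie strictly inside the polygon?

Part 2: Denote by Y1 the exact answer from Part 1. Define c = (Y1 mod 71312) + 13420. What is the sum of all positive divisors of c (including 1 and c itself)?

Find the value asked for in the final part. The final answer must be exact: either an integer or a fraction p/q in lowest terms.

Part 1: cross terms: (-4*25 - 29*-12)=248, (29*8 - 13*25)=-93, (13*-12 - -4*8)=-124; twice the area = |31| = 31; area = 31/2; boundary points = 1 + 1 + 1 = 3; strictly interior points = area - boundary/2 + 1 = 15; answer 15
Part 2: Y1 = 15; c = 13435; 13435 = 5 * 2687; sigma = (1 + 5) * (1 + 2687) = 6 * 2688 = 16128; answer 16128

16128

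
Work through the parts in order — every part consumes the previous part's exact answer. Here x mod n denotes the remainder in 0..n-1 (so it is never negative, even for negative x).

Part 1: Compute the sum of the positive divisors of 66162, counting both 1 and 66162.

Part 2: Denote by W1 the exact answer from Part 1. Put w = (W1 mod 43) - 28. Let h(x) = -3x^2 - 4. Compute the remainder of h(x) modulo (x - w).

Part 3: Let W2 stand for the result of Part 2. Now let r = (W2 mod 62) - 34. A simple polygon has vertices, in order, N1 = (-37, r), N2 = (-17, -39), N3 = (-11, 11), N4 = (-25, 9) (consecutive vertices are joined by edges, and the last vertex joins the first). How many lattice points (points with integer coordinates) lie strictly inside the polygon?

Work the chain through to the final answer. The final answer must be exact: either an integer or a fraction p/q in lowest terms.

Part 1: 66162 = 2 * 3 * 11027; sigma = (1 + 2) * (1 + 3) * (1 + 11027) = 3 * 4 * 11028 = 132336; answer 132336
Part 2: W1 = 132336; w = -3; remainder = value at the root: -3*(-3)^2 - 4 = (-27) + (-4) = -31; answer -31
Part 3: W2 = -31; r = -3; cross terms: (-37*-39 - -17*-3)=1392, (-17*11 - -11*-39)=-616, (-11*9 - -25*11)=176, (-25*-3 - -37*9)=408; twice the area = |1360| = 1360; area = 680; boundary points = 4 + 2 + 2 + 12 = 20; strictly interior points = area - boundary/2 + 1 = 671; answer 671

671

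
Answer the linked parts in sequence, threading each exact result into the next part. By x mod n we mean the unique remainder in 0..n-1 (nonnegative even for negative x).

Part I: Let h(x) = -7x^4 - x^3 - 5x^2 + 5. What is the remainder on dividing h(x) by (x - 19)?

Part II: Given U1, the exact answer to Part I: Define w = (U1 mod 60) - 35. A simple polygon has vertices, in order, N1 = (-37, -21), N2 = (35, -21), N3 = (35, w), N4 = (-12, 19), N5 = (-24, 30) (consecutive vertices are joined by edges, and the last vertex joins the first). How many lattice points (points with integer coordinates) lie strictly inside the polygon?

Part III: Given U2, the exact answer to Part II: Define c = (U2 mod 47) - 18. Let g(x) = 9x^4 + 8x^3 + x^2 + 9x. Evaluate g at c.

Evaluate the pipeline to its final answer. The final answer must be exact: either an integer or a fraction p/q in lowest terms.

Part I: remainder = value at the root: -7*(19)^4 - 1*(19)^3 - 5*(19)^2 + 5 = (-912247) + (-6859) + (-1805) + (5) = -920906; answer -920906
Part II: U1 = -920906; w = -1; cross terms: (-37*-21 - 35*-21)=1512, (35*-1 - 35*-21)=700, (35*19 - -12*-1)=653, (-12*30 - -24*19)=96, (-24*-21 - -37*30)=1614; twice the area = |4575| = 4575; area = 4575/2; boundary points = 72 + 20 + 1 + 1 + 1 = 95; strictly interior points = area - boundary/2 + 1 = 2241; answer 2241
Part III: U2 = 2241; c = 14; 9*(14)^4 + 8*(14)^3 + 1*(14)^2 + 9*(14)^1 = (345744) + (21952) + (196) + (126) = 368018; answer 368018

368018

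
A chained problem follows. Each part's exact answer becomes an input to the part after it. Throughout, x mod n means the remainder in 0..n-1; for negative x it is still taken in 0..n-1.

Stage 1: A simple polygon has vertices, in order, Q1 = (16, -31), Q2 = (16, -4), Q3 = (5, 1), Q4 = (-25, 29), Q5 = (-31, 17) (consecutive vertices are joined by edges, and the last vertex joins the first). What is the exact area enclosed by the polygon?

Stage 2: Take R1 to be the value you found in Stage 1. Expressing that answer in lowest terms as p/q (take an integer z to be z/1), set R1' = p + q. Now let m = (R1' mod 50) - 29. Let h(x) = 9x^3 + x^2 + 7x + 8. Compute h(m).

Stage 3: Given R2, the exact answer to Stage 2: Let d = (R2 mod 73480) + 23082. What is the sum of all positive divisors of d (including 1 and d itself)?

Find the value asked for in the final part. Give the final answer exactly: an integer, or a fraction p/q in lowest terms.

Stage 1: cross terms: (16*-4 - 16*-31)=432, (16*1 - 5*-4)=36, (5*29 - -25*1)=170, (-25*17 - -31*29)=474, (-31*-31 - 16*17)=689; twice the area = |1801| = 1801; area = 1801/2; answer 1801/2
Stage 2: R1 = 1801/2; threaded value p + q = 1803; m = -26; 9*(-26)^3 + 1*(-26)^2 + 7*(-26)^1 + 8 = (-158184) + (676) + (-182) + (8) = -157682; answer -157682
Stage 3: R2 = -157682; d = 85840; 85840 = 2^4 * 5 * 29 * 37; sigma = (1 + 2 + 4 + 8 + 16) * (1 + 5) * (1 + 29) * (1 + 37) = 31 * 6 * 30 * 38 = 212040; answer 212040

212040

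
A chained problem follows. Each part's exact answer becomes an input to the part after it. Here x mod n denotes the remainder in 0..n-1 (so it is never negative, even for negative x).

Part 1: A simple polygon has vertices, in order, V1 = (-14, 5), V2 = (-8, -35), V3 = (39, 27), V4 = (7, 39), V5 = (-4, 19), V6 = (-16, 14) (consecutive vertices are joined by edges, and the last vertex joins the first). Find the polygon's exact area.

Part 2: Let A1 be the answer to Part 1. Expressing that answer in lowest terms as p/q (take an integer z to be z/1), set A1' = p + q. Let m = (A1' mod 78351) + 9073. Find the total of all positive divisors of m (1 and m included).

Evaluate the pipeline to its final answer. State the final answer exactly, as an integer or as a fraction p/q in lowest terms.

Part 1: cross terms: (-14*-35 - -8*5)=530, (-8*27 - 39*-35)=1149, (39*39 - 7*27)=1332, (7*19 - -4*39)=289, (-4*14 - -16*19)=248, (-16*5 - -14*14)=116; twice the area = |3664| = 3664; area = 1832; answer 1832
Part 2: A1 = 1832; threaded value p + q = 1833; m = 10906; 10906 = 2 * 7 * 19 * 41; sigma = (1 + 2) * (1 + 7) * (1 + 19) * (1 + 41) = 3 * 8 * 20 * 42 = 20160; answer 20160

20160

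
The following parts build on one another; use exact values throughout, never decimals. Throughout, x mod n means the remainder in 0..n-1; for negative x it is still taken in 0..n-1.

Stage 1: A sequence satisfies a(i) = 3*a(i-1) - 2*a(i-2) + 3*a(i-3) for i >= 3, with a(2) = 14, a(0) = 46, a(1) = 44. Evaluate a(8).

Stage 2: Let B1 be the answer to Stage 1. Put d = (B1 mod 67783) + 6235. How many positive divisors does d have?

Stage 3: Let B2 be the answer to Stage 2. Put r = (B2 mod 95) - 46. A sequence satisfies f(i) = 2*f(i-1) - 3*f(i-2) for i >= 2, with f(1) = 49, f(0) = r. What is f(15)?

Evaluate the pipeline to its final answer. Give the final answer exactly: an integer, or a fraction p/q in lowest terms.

256273

Stage 1: a(3) = 3*(14) - 2*(44) + 3*(46) = 92; iterating: a(3)=92, a(4)=380, a(5)=998, a(6)=2510, a(7)=6674, a(8)=17996; answer 17996
Stage 2: B1 = 17996; d = 24231; 24231 = 3 * 41 * 197; number of divisors = (1+1) * (1+1) * (1+1) = 8; answer 8
Stage 3: B2 = 8; r = -38; f(2) = 2*(49) - 3*(-38) = 212; iterating: f(2)=212, f(3)=277, f(4)=-82, f(5)=-995, f(6)=-1744, f(7)=-503, f(8)=4226, f(9)=9961, f(10)=7244, f(11)=-15395, f(12)=-52522, f(13)=-58859, f(14)=39848, f(15)=256273; answer 256273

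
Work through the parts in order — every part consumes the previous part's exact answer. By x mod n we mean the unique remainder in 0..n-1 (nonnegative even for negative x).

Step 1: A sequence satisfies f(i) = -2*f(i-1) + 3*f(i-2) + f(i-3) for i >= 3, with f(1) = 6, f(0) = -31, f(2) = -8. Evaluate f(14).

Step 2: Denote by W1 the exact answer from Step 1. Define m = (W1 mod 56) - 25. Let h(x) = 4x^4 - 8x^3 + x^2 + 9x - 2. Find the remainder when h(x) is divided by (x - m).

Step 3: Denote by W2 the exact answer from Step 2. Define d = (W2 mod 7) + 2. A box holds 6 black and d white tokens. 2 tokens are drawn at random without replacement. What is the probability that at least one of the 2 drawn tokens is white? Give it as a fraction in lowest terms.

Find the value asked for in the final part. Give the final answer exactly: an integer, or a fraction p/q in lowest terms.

17/22

Step 1: f(3) = -2*(-8) + 3*(6) + 1*(-31) = 3; iterating: f(3)=3, f(4)=-24, f(5)=49, f(6)=-167, f(7)=457, f(8)=-1366, f(9)=3936, f(10)=-11513, f(11)=33468, f(12)=-97539, f(13)=283969, f(14)=-827087; answer -827087
Step 2: W1 = -827087; m = 8; remainder = value at the root: 4*(8)^4 - 8*(8)^3 + 1*(8)^2 + 9*(8)^1 - 2 = (16384) + (-4096) + (64) + (72) + (-2) = 12422; answer 12422
Step 3: W2 = 12422; d = 6; total draws C(12,2) = 66; complement C(6,2) = 15; favorable 66 - 15 = 51; P = 17/22; answer 17/22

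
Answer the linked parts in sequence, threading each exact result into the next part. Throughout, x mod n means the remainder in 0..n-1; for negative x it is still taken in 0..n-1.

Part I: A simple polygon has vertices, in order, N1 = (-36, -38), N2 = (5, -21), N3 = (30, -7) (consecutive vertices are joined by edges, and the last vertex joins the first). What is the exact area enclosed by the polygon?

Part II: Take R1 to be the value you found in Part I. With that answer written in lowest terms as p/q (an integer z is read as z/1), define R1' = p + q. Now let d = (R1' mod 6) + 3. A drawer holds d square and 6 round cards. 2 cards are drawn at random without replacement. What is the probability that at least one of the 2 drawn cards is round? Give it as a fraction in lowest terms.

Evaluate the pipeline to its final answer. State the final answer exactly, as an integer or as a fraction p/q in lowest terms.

Part I: cross terms: (-36*-21 - 5*-38)=946, (5*-7 - 30*-21)=595, (30*-38 - -36*-7)=-1392; twice the area = |149| = 149; area = 149/2; answer 149/2
Part II: R1 = 149/2; threaded value p + q = 151; d = 4; total draws C(10,2) = 45; complement C(4,2) = 6; favorable 45 - 6 = 39; P = 13/15; answer 13/15

13/15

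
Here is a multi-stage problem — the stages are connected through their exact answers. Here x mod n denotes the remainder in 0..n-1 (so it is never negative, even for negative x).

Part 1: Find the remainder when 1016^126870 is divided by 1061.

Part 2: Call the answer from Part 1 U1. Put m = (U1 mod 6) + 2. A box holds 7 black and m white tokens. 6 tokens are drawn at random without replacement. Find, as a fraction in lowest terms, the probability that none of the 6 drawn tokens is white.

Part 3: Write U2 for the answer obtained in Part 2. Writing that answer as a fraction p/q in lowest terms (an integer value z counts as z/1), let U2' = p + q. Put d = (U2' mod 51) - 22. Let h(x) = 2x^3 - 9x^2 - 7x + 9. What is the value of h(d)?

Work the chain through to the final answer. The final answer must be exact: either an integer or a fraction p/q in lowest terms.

-2115

Part 1: squarings mod 1061: 1016^1=1016, 1016^2=964, 1016^4=921, 1016^8=502, 1016^16=547, 1016^32=7, 1016^64=49, 1016^128=279, 1016^256=388, 1016^512=943, 1016^1024=131, 1016^2048=185, 1016^4096=273, 1016^8192=259, 1016^16384=238, 1016^32768=411, 1016^65536=222; 1016^126870 = 1016^2 * 1016^4 * 1016^16 * 1016^128 * 1016^256 * 1016^512 * 1016^1024 * 1016^2048 * 1016^8192 * 1016^16384 * 1016^32768 * 1016^65536 = 294 (mod 1061); answer 294
Part 2: U1 = 294; m = 2; total draws C(9,6) = 84; favorable C(7,6) = 7; P = 1/12; answer 1/12
Part 3: U2 = 1/12; threaded value p + q = 13; d = -9; 2*(-9)^3 - 9*(-9)^2 - 7*(-9)^1 + 9 = (-1458) + (-729) + (63) + (9) = -2115; answer -2115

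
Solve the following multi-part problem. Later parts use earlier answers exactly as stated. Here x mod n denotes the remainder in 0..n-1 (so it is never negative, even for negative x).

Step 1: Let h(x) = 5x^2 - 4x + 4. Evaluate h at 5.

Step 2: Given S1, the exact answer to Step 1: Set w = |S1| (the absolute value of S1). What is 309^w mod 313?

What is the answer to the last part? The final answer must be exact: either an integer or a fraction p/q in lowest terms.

Step 1: 5*(5)^2 - 4*(5)^1 + 4 = (125) + (-20) + (4) = 109; answer 109
Step 2: S1 = 109; w = 109; squarings mod 313: 309^1=309, 309^2=16, 309^4=256, 309^8=119, 309^16=76, 309^32=142, 309^64=132; 309^109 = 309^1 * 309^4 * 309^8 * 309^32 * 309^64 = 121 (mod 313); answer 121

121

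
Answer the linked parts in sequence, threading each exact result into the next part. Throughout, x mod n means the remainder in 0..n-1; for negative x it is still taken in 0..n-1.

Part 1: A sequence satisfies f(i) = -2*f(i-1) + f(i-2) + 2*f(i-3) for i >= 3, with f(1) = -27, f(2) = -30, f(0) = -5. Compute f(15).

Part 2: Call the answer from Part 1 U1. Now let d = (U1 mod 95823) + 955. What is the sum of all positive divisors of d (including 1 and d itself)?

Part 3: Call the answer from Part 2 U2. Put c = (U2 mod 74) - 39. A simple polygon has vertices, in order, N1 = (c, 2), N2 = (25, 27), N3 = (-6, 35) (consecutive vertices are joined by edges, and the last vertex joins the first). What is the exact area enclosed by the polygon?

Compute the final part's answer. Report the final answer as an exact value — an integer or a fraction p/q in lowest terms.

919/2

Part 1: f(3) = -2*(-30) + 1*(-27) + 2*(-5) = 23; iterating: f(3)=23, f(4)=-130, f(5)=223, f(6)=-530, f(7)=1023, f(8)=-2130, f(9)=4223, f(10)=-8530, f(11)=17023, f(12)=-34130, f(13)=68223, f(14)=-136530, f(15)=273023; answer 273023
Part 2: U1 = 273023; d = 82332; 82332 = 2^2 * 3^2 * 2287; sigma = (1 + 2 + 4) * (1 + 3 + 9) * (1 + 2287) = 7 * 13 * 2288 = 208208; answer 208208
Part 3: U2 = 208208; c = 7; cross terms: (7*27 - 25*2)=139, (25*35 - -6*27)=1037, (-6*2 - 7*35)=-257; twice the area = |919| = 919; area = 919/2; answer 919/2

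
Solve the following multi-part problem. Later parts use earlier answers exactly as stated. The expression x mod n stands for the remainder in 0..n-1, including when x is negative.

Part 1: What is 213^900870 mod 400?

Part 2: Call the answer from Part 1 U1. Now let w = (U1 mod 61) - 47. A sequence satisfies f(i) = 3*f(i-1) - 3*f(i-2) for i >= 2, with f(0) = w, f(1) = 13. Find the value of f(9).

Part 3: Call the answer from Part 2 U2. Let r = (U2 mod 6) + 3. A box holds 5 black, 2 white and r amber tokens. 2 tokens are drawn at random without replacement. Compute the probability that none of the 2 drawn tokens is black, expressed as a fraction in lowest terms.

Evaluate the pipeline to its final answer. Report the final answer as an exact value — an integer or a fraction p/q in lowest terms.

Part 1: squarings mod 400: 213^1=213, 213^2=169, 213^4=161, 213^8=321, 213^16=241, 213^32=81, 213^64=161, 213^128=321, 213^256=241, 213^512=81, 213^1024=161, 213^2048=321, 213^4096=241, 213^8192=81, 213^16384=161, 213^32768=321, 213^65536=241, 213^131072=81, 213^262144=161, 213^524288=321; 213^900870 = 213^2 * 213^4 * 213^256 * 213^512 * 213^1024 * 213^2048 * 213^4096 * 213^8192 * 213^32768 * 213^65536 * 213^262144 * 213^524288 = 249 (mod 400); answer 249
Part 2: U1 = 249; w = -42; f(2) = 3*(13) - 3*(-42) = 165; iterating: f(2)=165, f(3)=456, f(4)=873, f(5)=1251, f(6)=1134, f(7)=-351, f(8)=-4455, f(9)=-12312; answer -12312
Part 3: U2 = -12312; r = 3; total draws C(10,2) = 45; favorable C(5,2) = 10; P = 2/9; answer 2/9

2/9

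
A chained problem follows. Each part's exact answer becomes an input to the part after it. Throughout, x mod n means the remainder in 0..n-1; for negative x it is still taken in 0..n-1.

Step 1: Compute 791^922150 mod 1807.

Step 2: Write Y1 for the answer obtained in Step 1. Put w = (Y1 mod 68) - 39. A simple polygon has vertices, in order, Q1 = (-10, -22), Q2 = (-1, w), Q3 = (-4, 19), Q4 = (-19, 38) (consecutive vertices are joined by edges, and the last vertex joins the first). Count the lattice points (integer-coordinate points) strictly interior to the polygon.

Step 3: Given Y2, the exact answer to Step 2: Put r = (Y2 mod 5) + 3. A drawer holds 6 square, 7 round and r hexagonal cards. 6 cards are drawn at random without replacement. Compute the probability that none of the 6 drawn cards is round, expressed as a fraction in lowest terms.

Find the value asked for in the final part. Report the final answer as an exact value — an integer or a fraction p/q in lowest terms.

3/286

Step 1: squarings mod 1807: 791^1=791, 791^2=459, 791^4=1069, 791^8=737, 791^16=1069, 791^32=737, 791^64=1069, 791^128=737, 791^256=1069, 791^512=737, 791^1024=1069, 791^2048=737, 791^4096=1069, 791^8192=737, 791^16384=1069, 791^32768=737, 791^65536=1069, 791^131072=737, 791^262144=1069, 791^524288=737; 791^922150 = 791^2 * 791^4 * 791^32 * 791^512 * 791^4096 * 791^131072 * 791^262144 * 791^524288 = 374 (mod 1807); answer 374
Step 2: Y1 = 374; w = -5; cross terms: (-10*-5 - -1*-22)=28, (-1*19 - -4*-5)=-39, (-4*38 - -19*19)=209, (-19*-22 - -10*38)=798; twice the area = |996| = 996; area = 498; boundary points = 1 + 3 + 1 + 3 = 8; strictly interior points = area - boundary/2 + 1 = 495; answer 495
Step 3: Y2 = 495; r = 3; total draws C(16,6) = 8008; favorable C(9,6) = 84; P = 3/286; answer 3/286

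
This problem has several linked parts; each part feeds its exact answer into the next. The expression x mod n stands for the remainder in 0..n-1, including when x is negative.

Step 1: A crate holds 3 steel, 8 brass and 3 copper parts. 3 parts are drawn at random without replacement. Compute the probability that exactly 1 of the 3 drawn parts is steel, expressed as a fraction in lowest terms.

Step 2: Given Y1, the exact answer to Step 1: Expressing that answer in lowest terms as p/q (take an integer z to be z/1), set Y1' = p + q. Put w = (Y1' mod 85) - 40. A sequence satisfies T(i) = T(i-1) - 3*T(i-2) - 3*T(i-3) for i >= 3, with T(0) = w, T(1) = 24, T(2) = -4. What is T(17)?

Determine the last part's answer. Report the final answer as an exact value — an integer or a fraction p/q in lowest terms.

Step 1: total draws C(14,3) = 364; favorable C(3,1)*C(11,2) = 165; P = 165/364; answer 165/364
Step 2: Y1 = 165/364; threaded value p + q = 529; w = -21; T(3) = 1*(-4) - 3*(24) - 3*(-21) = -13; iterating: T(3)=-13, T(4)=-73, T(5)=-22, T(6)=236, T(7)=521, T(8)=-121, T(9)=-2392, T(10)=-3592, T(11)=3947, T(12)=21899, T(13)=20834, T(14)=-56704, T(15)=-184903, T(16)=-77293, T(17)=647528; answer 647528

647528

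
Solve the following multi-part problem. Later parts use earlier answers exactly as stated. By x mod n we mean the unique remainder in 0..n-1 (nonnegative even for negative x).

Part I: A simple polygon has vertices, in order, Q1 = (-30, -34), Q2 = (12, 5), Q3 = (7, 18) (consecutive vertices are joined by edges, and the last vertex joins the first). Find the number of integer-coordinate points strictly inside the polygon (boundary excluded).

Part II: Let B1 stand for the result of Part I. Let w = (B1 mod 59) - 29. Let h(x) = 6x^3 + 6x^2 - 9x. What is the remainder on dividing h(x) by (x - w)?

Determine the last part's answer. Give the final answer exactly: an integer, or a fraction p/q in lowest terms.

Part I: cross terms: (-30*5 - 12*-34)=258, (12*18 - 7*5)=181, (7*-34 - -30*18)=302; twice the area = |741| = 741; area = 741/2; boundary points = 3 + 1 + 1 = 5; strictly interior points = area - boundary/2 + 1 = 369; answer 369
Part II: B1 = 369; w = -14; remainder = value at the root: 6*(-14)^3 + 6*(-14)^2 - 9*(-14)^1 = (-16464) + (1176) + (126) = -15162; answer -15162

-15162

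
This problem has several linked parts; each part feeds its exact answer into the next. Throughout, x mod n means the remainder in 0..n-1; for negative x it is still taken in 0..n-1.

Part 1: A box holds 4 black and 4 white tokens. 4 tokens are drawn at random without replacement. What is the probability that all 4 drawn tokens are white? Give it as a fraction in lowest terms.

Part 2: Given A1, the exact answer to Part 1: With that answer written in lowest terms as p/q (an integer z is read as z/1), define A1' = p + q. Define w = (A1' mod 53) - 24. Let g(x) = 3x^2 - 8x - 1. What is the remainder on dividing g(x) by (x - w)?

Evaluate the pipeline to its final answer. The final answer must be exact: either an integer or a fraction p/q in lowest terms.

Part 1: total draws C(8,4) = 70; favorable C(4,4) = 1; P = 1/70; answer 1/70
Part 2: A1 = 1/70; threaded value p + q = 71; w = -6; remainder = value at the root: 3*(-6)^2 - 8*(-6)^1 - 1 = (108) + (48) + (-1) = 155; answer 155

155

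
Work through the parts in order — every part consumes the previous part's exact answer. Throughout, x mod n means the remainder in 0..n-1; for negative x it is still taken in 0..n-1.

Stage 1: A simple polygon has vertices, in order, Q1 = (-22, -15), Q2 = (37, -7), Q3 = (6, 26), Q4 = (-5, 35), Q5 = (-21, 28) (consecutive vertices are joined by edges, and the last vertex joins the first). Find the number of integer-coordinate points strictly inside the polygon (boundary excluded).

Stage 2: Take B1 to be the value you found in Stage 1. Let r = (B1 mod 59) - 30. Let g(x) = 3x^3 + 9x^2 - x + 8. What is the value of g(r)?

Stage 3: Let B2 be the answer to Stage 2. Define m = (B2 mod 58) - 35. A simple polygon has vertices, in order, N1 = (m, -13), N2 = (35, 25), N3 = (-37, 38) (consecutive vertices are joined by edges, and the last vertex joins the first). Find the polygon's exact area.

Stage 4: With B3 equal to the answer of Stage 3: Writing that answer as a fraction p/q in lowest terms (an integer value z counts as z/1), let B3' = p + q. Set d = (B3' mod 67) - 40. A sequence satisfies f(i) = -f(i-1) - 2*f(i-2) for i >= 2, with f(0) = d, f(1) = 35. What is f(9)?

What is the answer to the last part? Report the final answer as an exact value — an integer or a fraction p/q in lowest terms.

-547

Stage 1: cross terms: (-22*-7 - 37*-15)=709, (37*26 - 6*-7)=1004, (6*35 - -5*26)=340, (-5*28 - -21*35)=595, (-21*-15 - -22*28)=931; twice the area = |3579| = 3579; area = 3579/2; boundary points = 1 + 1 + 1 + 1 + 1 = 5; strictly interior points = area - boundary/2 + 1 = 1788; answer 1788
Stage 2: B1 = 1788; r = -12; 3*(-12)^3 + 9*(-12)^2 - 1*(-12)^1 + 8 = (-5184) + (1296) + (12) + (8) = -3868; answer -3868
Stage 3: B2 = -3868; m = -17; cross terms: (-17*25 - 35*-13)=30, (35*38 - -37*25)=2255, (-37*-13 - -17*38)=1127; twice the area = |3412| = 3412; area = 1706; answer 1706
Stage 4: B3 = 1706; threaded value p + q = 1707; d = -8; f(2) = -1*(35) - 2*(-8) = -19; iterating: f(2)=-19, f(3)=-51, f(4)=89, f(5)=13, f(6)=-191, f(7)=165, f(8)=217, f(9)=-547; answer -547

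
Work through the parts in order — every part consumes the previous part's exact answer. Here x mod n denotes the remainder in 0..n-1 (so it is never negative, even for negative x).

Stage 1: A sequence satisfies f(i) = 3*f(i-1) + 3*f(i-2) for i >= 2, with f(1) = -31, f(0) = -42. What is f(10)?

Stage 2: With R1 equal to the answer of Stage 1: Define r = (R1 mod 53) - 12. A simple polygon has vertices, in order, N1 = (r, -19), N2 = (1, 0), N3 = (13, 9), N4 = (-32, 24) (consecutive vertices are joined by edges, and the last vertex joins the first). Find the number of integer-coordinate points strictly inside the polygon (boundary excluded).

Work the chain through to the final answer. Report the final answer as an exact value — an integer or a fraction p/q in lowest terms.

Stage 1: f(2) = 3*(-31) + 3*(-42) = -219; iterating: f(2)=-219, f(3)=-750, f(4)=-2907, f(5)=-10971, f(6)=-41634, f(7)=-157815, f(8)=-598347, f(9)=-2268486, f(10)=-8600499; answer -8600499
Stage 2: R1 = -8600499; r = 11; cross terms: (11*0 - 1*-19)=19, (1*9 - 13*0)=9, (13*24 - -32*9)=600, (-32*-19 - 11*24)=344; twice the area = |972| = 972; area = 486; boundary points = 1 + 3 + 15 + 43 = 62; strictly interior points = area - boundary/2 + 1 = 456; answer 456

456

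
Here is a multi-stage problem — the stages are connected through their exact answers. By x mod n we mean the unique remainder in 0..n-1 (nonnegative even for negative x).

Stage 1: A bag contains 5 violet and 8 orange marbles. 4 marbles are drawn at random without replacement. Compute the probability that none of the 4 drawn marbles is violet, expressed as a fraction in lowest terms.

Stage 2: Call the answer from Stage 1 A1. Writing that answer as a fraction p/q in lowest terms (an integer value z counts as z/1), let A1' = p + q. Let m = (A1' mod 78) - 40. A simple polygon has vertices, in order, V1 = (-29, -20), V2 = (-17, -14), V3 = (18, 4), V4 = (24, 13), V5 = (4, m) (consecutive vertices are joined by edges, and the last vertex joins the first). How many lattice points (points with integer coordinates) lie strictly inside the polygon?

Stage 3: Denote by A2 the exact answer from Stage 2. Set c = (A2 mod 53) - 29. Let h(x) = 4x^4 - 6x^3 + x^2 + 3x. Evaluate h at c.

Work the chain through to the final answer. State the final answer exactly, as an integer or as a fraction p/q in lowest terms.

Stage 1: total draws C(13,4) = 715; favorable C(8,4) = 70; P = 14/143; answer 14/143
Stage 2: A1 = 14/143; threaded value p + q = 157; m = -39; cross terms: (-29*-14 - -17*-20)=66, (-17*4 - 18*-14)=184, (18*13 - 24*4)=138, (24*-39 - 4*13)=-988, (4*-20 - -29*-39)=-1211; twice the area = |-1811| = 1811; area = 1811/2; boundary points = 6 + 1 + 3 + 4 + 1 = 15; strictly interior points = area - boundary/2 + 1 = 899; answer 899
Stage 3: A2 = 899; c = 22; 4*(22)^4 - 6*(22)^3 + 1*(22)^2 + 3*(22)^1 = (937024) + (-63888) + (484) + (66) = 873686; answer 873686

873686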